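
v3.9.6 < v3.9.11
True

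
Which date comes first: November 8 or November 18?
November 8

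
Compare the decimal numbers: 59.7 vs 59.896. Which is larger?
59.896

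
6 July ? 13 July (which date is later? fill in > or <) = <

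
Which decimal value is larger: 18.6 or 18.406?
18.6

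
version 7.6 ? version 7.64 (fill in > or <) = <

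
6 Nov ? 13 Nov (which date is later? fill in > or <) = <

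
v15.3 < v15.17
True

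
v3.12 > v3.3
True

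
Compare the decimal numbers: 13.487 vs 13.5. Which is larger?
13.5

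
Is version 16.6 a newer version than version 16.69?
No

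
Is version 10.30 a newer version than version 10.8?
Yes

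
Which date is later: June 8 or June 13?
June 13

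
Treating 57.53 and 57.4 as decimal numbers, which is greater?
57.53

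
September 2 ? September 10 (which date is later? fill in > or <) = <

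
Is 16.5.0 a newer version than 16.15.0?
No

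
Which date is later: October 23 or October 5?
October 23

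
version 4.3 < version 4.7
True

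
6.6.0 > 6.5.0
True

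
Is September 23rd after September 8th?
Yes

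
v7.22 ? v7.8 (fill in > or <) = >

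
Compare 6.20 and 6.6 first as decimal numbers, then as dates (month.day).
As decimals: 6.20 < 6.6. As dates: 6/20 is later than 6/6 (day 20 > day 6).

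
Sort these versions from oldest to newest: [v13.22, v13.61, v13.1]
[v13.1, v13.22, v13.61]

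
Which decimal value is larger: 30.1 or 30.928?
30.928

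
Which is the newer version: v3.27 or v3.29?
v3.29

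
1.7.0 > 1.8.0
False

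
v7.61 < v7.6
False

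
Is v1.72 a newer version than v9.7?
No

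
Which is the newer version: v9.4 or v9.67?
v9.67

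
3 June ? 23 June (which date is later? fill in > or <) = <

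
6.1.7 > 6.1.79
False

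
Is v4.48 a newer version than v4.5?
Yes. Version numbers are compared segment by segment as integers, not as decimals: minor version 48 > 5, so v4.48 > v4.5 (even though the decimal 4.48 < 4.5).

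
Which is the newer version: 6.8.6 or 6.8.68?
6.8.68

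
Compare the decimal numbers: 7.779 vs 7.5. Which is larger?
7.779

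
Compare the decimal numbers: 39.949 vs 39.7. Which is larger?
39.949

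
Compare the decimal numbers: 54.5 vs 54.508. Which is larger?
54.508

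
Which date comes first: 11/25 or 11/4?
11/4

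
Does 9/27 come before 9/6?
No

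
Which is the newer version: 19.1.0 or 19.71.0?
19.71.0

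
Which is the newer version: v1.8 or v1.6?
v1.8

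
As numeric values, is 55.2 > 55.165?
True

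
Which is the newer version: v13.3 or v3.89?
v13.3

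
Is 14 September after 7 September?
Yes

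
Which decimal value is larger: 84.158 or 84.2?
84.2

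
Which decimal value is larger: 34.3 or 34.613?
34.613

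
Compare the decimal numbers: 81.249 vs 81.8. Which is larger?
81.8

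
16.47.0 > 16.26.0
True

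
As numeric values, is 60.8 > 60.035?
True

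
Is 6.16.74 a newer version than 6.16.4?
Yes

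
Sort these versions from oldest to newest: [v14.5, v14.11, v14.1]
[v14.1, v14.5, v14.11]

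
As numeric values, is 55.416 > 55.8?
False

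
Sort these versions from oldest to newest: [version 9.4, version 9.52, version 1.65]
[version 1.65, version 9.4, version 9.52]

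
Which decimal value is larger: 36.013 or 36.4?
36.4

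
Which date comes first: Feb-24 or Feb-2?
Feb-2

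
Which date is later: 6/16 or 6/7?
6/16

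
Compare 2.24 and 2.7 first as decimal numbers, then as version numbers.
As decimals: 2.24 < 2.7. As versions: v2.24 > v2.7 (minor version 24 > 7).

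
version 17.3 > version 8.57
True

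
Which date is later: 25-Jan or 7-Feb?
7-Feb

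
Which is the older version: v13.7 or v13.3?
v13.3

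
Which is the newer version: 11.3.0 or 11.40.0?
11.40.0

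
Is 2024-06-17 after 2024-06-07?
Yes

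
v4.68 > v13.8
False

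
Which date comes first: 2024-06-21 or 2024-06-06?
2024-06-06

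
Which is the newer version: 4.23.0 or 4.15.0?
4.23.0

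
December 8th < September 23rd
False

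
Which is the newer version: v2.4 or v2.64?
v2.64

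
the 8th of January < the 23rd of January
True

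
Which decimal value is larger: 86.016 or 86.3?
86.3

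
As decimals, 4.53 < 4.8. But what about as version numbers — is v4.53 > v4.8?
True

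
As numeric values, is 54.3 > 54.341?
False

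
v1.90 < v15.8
True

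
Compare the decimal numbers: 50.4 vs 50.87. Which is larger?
50.87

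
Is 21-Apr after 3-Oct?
No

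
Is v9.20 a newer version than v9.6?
Yes. Version numbers are compared segment by segment as integers, not as decimals: minor version 20 > 6, so v9.20 > v9.6 (even though the decimal 9.20 < 9.6).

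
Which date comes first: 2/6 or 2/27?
2/6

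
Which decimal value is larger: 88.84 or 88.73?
88.84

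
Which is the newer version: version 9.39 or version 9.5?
version 9.39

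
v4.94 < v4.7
False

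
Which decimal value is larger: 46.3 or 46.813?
46.813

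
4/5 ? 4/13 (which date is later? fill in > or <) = <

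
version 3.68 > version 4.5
False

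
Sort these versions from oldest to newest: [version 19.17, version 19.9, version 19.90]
[version 19.9, version 19.17, version 19.90]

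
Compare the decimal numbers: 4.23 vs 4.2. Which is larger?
4.23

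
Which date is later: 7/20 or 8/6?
8/6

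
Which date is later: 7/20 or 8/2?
8/2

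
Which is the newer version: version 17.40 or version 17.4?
version 17.40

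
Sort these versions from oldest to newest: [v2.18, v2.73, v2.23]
[v2.18, v2.23, v2.73]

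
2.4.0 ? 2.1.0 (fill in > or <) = >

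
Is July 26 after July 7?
Yes. Day 26 comes after day 7 in July — this is a date comparison, not a decimal one (the decimal 7.26 would be smaller than 7.7).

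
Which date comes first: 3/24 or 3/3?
3/3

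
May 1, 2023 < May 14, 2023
True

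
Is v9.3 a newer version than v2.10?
Yes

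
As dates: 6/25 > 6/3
True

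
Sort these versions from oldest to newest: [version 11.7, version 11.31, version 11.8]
[version 11.7, version 11.8, version 11.31]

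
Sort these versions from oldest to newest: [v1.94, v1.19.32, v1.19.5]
[v1.19.5, v1.19.32, v1.94]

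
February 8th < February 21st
True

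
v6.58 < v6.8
False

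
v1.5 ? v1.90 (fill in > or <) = <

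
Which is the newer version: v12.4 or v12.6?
v12.6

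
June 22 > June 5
True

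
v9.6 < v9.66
True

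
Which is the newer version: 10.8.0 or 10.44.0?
10.44.0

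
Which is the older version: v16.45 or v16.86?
v16.45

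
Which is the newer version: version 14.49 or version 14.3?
version 14.49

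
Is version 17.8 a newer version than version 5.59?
Yes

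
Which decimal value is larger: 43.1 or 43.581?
43.581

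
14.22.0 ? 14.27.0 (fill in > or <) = <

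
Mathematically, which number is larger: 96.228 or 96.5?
96.5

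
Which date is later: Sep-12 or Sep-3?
Sep-12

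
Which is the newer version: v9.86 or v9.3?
v9.86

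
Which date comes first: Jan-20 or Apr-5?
Jan-20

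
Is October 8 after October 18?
No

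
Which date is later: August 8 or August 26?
August 26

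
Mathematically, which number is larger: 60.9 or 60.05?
60.9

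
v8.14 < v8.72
True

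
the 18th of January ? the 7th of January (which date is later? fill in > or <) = >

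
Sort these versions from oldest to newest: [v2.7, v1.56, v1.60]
[v1.56, v1.60, v2.7]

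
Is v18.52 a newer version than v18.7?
Yes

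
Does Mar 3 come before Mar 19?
Yes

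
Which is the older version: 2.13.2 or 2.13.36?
2.13.2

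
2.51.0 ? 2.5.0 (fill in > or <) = >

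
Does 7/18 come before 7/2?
No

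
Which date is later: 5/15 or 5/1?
5/15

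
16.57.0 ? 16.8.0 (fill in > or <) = >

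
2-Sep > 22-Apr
True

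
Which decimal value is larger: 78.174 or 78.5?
78.5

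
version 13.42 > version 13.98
False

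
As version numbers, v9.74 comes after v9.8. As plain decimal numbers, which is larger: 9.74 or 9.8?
9.8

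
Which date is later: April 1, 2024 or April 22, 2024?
April 22, 2024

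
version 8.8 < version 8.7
False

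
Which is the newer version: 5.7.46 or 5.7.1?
5.7.46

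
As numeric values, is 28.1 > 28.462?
False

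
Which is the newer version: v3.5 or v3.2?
v3.5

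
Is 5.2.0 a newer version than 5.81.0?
No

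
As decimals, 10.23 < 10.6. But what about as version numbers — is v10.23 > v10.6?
True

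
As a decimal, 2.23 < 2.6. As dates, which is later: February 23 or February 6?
February 23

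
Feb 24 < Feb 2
False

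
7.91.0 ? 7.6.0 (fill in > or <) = >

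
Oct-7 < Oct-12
True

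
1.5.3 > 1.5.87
False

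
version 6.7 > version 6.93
False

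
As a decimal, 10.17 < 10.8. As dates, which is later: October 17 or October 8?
October 17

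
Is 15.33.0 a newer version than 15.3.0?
Yes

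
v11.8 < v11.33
True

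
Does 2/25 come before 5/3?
Yes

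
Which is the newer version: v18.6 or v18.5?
v18.6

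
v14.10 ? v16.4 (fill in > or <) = <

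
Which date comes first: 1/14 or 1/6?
1/6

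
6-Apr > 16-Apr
False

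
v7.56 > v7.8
True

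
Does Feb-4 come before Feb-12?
Yes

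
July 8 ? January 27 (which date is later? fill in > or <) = >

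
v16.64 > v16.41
True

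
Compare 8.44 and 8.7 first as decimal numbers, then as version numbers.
As decimals: 8.44 < 8.7. As versions: v8.44 > v8.7 (minor version 44 > 7).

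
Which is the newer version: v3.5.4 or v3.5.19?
v3.5.19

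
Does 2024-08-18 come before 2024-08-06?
No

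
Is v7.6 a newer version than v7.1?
Yes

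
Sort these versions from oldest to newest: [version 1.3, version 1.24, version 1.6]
[version 1.3, version 1.6, version 1.24]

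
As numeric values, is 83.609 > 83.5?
True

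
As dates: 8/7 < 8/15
True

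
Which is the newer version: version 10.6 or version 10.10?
version 10.10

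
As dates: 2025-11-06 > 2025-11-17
False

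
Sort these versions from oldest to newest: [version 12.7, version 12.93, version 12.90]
[version 12.7, version 12.90, version 12.93]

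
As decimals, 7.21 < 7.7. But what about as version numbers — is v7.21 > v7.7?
True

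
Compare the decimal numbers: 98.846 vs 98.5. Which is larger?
98.846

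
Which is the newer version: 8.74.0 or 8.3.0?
8.74.0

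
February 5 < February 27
True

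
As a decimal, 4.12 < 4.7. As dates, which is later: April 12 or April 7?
April 12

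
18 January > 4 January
True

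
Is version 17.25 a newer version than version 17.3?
Yes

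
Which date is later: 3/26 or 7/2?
7/2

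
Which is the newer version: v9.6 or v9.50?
v9.50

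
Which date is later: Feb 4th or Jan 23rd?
Feb 4th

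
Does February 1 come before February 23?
Yes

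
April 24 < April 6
False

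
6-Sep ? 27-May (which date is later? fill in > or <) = >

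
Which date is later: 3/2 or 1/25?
3/2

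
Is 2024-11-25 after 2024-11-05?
Yes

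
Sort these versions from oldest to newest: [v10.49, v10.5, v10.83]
[v10.5, v10.49, v10.83]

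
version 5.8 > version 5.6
True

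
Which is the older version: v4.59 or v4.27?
v4.27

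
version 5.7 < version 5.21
True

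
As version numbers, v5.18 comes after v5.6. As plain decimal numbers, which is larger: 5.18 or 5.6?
5.6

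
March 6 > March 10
False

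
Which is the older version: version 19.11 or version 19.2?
version 19.2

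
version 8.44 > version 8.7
True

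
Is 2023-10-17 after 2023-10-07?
Yes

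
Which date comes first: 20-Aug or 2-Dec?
20-Aug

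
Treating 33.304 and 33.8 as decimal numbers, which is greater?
33.8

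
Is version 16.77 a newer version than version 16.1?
Yes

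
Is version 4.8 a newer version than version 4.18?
No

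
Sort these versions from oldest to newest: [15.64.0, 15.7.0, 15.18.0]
[15.7.0, 15.18.0, 15.64.0]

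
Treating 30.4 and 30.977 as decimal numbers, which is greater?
30.977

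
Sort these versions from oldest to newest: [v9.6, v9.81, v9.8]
[v9.6, v9.8, v9.81]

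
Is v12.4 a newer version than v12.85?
No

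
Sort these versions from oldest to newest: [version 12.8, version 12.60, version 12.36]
[version 12.8, version 12.36, version 12.60]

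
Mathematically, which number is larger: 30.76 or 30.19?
30.76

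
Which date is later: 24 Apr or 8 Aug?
8 Aug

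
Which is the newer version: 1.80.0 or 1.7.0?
1.80.0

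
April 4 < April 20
True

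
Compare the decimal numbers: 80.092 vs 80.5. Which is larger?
80.5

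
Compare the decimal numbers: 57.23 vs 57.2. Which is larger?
57.23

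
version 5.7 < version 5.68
True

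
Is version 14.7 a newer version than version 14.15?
No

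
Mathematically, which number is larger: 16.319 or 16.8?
16.8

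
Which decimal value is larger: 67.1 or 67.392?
67.392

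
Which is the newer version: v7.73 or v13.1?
v13.1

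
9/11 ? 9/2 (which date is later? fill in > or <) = >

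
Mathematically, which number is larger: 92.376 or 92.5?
92.5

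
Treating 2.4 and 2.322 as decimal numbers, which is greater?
2.4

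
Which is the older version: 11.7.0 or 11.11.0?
11.7.0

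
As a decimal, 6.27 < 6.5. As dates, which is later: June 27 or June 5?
June 27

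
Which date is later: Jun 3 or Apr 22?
Jun 3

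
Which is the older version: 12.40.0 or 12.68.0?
12.40.0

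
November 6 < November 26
True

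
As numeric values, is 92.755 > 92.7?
True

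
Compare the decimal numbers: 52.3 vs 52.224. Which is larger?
52.3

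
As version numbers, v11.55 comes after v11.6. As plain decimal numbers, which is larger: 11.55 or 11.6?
11.6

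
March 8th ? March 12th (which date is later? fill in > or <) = <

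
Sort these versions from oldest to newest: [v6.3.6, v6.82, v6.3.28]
[v6.3.6, v6.3.28, v6.82]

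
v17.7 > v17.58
False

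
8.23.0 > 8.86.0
False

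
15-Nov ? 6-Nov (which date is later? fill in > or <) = >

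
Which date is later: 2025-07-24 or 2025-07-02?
2025-07-24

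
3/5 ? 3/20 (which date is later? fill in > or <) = <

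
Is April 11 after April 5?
Yes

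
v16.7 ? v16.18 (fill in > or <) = <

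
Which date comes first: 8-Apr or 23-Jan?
23-Jan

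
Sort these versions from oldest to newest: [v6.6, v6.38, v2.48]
[v2.48, v6.6, v6.38]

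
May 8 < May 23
True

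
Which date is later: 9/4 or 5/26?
9/4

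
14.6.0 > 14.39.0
False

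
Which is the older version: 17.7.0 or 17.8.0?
17.7.0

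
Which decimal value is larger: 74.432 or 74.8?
74.8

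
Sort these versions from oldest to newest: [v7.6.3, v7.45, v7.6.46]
[v7.6.3, v7.6.46, v7.45]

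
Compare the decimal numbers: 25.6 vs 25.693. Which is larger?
25.693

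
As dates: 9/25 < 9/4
False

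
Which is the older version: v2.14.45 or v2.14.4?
v2.14.4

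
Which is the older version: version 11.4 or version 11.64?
version 11.4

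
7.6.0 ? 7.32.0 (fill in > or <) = <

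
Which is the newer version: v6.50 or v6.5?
v6.50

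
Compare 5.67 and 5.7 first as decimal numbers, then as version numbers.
As decimals: 5.67 < 5.7. As versions: v5.67 > v5.7 (minor version 67 > 7).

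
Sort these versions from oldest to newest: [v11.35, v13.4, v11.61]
[v11.35, v11.61, v13.4]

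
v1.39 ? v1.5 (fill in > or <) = >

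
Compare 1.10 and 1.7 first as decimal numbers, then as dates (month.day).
As decimals: 1.10 < 1.7. As dates: 1/10 is later than 1/7 (day 10 > day 7).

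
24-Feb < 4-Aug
True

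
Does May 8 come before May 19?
Yes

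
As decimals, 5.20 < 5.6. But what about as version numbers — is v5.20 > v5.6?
True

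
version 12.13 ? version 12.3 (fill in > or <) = >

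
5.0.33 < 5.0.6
False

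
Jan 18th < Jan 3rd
False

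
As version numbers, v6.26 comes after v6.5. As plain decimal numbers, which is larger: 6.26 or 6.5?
6.5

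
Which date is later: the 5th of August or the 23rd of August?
the 23rd of August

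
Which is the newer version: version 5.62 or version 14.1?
version 14.1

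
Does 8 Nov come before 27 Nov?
Yes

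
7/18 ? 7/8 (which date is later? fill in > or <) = >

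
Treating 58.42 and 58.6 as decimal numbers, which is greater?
58.6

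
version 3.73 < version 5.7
True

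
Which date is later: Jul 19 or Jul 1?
Jul 19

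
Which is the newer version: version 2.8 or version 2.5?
version 2.8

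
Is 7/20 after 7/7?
Yes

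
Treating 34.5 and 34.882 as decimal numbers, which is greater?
34.882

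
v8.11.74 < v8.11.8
False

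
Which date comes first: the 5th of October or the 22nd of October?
the 5th of October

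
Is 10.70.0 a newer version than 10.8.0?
Yes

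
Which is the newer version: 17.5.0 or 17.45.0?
17.45.0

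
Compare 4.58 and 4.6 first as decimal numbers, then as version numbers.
As decimals: 4.58 < 4.6. As versions: v4.58 > v4.6 (minor version 58 > 6).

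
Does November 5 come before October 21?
No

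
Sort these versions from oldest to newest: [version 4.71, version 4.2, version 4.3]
[version 4.2, version 4.3, version 4.71]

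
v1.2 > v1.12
False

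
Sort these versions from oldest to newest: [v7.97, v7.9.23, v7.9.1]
[v7.9.1, v7.9.23, v7.97]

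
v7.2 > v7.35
False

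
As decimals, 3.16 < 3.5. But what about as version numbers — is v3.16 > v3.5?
True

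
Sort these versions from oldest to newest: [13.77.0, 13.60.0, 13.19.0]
[13.19.0, 13.60.0, 13.77.0]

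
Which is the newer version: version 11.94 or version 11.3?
version 11.94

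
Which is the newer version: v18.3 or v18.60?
v18.60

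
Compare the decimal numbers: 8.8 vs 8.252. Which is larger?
8.8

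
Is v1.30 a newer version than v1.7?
Yes. Version numbers are compared segment by segment as integers, not as decimals: minor version 30 > 7, so v1.30 > v1.7 (even though the decimal 1.30 < 1.7).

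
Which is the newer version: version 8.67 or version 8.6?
version 8.67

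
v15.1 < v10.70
False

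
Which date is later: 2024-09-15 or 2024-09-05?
2024-09-15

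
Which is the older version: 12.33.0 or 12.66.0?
12.33.0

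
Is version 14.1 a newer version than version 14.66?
No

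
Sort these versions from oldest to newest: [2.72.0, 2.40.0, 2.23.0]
[2.23.0, 2.40.0, 2.72.0]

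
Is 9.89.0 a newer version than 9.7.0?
Yes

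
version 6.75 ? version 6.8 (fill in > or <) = >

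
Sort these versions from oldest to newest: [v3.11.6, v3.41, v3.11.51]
[v3.11.6, v3.11.51, v3.41]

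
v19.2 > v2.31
True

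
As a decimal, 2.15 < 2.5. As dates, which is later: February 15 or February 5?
February 15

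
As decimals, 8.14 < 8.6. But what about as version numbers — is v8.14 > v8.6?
True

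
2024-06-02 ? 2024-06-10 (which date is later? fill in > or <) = <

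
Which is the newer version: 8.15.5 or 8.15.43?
8.15.43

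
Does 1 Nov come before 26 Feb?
No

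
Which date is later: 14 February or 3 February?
14 February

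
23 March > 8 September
False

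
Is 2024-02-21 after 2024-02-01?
Yes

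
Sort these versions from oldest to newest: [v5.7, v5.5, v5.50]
[v5.5, v5.7, v5.50]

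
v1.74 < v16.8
True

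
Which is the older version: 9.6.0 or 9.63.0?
9.6.0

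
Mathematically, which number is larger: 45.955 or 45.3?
45.955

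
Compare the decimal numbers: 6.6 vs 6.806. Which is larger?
6.806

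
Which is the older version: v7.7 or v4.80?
v4.80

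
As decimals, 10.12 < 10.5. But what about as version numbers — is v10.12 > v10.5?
True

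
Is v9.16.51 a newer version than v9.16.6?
Yes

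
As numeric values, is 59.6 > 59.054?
True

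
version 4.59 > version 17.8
False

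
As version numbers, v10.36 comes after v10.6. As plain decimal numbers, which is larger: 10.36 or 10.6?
10.6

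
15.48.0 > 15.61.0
False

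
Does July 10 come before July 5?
No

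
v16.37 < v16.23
False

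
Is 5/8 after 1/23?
Yes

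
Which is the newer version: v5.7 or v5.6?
v5.7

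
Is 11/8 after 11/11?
No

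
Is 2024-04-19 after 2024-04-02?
Yes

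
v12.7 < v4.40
False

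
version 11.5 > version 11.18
False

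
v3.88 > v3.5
True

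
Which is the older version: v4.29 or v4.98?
v4.29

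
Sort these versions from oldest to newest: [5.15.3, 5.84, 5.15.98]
[5.15.3, 5.15.98, 5.84]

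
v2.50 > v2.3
True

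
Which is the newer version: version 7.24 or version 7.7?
version 7.24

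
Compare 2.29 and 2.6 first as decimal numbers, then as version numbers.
As decimals: 2.29 < 2.6. As versions: v2.29 > v2.6 (minor version 29 > 6).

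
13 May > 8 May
True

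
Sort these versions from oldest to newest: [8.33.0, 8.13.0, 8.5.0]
[8.5.0, 8.13.0, 8.33.0]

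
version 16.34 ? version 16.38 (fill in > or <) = <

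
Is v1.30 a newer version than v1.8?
Yes. Version numbers are compared segment by segment as integers, not as decimals: minor version 30 > 8, so v1.30 > v1.8 (even though the decimal 1.30 < 1.8).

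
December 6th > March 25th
True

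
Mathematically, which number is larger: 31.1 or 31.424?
31.424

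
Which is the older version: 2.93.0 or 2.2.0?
2.2.0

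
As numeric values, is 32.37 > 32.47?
False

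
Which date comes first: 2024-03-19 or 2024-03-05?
2024-03-05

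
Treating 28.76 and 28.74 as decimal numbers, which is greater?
28.76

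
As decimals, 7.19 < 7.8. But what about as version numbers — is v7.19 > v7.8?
True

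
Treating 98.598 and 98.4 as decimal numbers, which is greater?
98.598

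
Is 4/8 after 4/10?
No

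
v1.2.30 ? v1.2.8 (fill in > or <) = >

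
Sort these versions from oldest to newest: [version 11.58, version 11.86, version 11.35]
[version 11.35, version 11.58, version 11.86]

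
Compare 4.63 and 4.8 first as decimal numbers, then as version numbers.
As decimals: 4.63 < 4.8. As versions: v4.63 > v4.8 (minor version 63 > 8).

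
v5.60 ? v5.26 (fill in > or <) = >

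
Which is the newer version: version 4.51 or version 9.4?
version 9.4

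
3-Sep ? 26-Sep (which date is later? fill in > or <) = <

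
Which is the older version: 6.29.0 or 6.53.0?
6.29.0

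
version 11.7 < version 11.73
True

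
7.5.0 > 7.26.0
False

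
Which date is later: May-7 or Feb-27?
May-7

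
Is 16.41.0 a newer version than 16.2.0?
Yes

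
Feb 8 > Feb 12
False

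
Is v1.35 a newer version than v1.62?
No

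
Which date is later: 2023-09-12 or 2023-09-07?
2023-09-12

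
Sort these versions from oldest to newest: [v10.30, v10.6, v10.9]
[v10.6, v10.9, v10.30]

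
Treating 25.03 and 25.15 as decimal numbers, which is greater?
25.15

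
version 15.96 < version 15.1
False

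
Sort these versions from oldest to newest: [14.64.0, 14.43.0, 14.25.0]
[14.25.0, 14.43.0, 14.64.0]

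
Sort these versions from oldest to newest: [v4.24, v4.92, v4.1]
[v4.1, v4.24, v4.92]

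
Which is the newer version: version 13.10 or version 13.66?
version 13.66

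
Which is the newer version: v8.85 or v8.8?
v8.85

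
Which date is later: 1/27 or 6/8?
6/8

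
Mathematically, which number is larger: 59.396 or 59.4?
59.4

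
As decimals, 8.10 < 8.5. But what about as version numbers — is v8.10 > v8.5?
True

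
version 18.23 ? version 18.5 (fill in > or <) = >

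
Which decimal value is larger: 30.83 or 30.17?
30.83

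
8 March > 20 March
False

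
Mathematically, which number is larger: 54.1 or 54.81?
54.81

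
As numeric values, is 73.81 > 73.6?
True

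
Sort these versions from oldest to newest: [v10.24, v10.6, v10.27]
[v10.6, v10.24, v10.27]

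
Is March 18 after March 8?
Yes. Day 18 comes after day 8 in March — this is a date comparison, not a decimal one (the decimal 3.18 would be smaller than 3.8).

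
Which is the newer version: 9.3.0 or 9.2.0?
9.3.0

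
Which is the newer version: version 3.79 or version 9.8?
version 9.8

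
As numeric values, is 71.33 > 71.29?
True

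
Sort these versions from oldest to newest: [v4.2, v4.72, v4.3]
[v4.2, v4.3, v4.72]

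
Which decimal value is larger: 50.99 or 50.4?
50.99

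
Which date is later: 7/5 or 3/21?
7/5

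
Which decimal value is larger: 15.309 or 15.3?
15.309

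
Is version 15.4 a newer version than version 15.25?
No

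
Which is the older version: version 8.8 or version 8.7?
version 8.7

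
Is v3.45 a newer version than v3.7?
Yes. Version numbers are compared segment by segment as integers, not as decimals: minor version 45 > 7, so v3.45 > v3.7 (even though the decimal 3.45 < 3.7).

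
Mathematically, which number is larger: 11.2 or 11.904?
11.904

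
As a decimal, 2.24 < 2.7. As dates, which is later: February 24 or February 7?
February 24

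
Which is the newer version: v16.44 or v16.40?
v16.44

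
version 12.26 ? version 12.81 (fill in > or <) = <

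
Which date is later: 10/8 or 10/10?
10/10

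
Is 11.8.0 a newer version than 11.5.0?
Yes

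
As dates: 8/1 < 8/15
True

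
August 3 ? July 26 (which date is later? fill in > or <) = >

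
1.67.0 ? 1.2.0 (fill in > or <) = >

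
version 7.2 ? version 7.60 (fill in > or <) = <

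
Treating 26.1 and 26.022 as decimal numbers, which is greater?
26.1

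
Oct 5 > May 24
True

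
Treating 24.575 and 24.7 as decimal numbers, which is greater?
24.7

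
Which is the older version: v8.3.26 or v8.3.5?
v8.3.5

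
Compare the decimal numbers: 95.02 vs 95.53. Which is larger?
95.53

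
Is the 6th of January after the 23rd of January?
No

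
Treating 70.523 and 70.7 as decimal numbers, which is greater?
70.7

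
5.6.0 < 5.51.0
True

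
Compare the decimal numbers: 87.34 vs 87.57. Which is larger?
87.57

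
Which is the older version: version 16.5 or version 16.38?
version 16.5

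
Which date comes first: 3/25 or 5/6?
3/25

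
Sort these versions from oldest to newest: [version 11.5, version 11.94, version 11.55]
[version 11.5, version 11.55, version 11.94]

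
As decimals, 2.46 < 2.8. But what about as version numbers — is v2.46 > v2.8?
True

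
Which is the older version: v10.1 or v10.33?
v10.1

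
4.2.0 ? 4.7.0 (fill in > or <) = <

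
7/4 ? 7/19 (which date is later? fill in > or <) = <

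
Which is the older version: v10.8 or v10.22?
v10.8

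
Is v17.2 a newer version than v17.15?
No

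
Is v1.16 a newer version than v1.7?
Yes. Version numbers are compared segment by segment as integers, not as decimals: minor version 16 > 7, so v1.16 > v1.7 (even though the decimal 1.16 < 1.7).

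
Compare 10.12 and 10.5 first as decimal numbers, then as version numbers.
As decimals: 10.12 < 10.5. As versions: v10.12 > v10.5 (minor version 12 > 5).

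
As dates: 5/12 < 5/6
False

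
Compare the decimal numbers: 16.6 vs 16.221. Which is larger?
16.6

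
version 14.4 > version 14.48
False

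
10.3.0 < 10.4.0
True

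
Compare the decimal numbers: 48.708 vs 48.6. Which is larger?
48.708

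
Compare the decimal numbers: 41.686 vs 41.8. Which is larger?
41.8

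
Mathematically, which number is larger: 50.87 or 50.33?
50.87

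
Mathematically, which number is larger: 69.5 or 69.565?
69.565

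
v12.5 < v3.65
False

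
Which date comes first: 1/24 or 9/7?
1/24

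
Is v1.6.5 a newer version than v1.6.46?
No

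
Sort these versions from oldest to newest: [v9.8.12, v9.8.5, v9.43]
[v9.8.5, v9.8.12, v9.43]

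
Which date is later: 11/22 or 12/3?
12/3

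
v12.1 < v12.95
True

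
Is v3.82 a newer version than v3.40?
Yes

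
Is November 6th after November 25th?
No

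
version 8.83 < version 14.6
True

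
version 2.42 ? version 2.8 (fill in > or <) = >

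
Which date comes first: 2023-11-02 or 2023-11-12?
2023-11-02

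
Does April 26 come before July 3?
Yes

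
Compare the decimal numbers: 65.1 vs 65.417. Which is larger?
65.417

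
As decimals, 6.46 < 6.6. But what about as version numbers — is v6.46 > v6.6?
True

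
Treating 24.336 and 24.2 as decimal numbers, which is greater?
24.336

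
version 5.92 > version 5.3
True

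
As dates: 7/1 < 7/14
True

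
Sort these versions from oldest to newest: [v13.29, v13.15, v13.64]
[v13.15, v13.29, v13.64]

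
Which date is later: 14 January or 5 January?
14 January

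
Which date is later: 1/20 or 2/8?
2/8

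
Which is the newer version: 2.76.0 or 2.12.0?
2.76.0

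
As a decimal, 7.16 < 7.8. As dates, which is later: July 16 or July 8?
July 16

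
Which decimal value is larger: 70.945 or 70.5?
70.945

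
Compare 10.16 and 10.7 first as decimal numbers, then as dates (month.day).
As decimals: 10.16 < 10.7. As dates: 10/16 is later than 10/7 (day 16 > day 7).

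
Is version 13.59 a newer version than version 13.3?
Yes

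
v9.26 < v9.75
True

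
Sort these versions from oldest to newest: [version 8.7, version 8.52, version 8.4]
[version 8.4, version 8.7, version 8.52]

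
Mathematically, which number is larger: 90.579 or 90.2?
90.579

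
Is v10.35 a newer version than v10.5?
Yes. Version numbers are compared segment by segment as integers, not as decimals: minor version 35 > 5, so v10.35 > v10.5 (even though the decimal 10.35 < 10.5).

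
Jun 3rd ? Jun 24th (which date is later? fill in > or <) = <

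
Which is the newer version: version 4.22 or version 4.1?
version 4.22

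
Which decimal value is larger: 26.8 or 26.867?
26.867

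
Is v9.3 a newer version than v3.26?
Yes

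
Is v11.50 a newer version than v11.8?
Yes. Version numbers are compared segment by segment as integers, not as decimals: minor version 50 > 8, so v11.50 > v11.8 (even though the decimal 11.50 < 11.8).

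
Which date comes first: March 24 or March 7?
March 7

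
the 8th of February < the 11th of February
True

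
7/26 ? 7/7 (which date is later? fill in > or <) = >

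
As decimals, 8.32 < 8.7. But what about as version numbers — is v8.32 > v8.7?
True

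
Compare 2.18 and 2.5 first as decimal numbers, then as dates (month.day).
As decimals: 2.18 < 2.5. As dates: 2/18 is later than 2/5 (day 18 > day 5).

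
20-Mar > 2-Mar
True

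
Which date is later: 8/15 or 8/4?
8/15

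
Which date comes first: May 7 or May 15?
May 7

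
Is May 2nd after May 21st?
No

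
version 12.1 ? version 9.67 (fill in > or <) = >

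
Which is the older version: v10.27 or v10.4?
v10.4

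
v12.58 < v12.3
False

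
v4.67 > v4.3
True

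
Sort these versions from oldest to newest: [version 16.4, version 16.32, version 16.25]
[version 16.4, version 16.25, version 16.32]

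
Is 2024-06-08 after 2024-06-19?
No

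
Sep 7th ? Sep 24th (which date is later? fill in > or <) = <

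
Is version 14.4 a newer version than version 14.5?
No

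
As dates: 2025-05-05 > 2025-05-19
False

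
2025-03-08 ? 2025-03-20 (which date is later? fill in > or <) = <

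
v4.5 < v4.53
True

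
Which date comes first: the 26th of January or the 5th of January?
the 5th of January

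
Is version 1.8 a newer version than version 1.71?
No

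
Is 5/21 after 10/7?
No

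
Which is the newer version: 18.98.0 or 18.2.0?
18.98.0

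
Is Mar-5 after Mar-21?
No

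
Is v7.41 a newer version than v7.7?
Yes. Version numbers are compared segment by segment as integers, not as decimals: minor version 41 > 7, so v7.41 > v7.7 (even though the decimal 7.41 < 7.7).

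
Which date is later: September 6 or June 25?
September 6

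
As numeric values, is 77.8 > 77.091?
True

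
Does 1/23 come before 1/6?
No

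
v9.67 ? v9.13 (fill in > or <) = >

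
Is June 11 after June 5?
Yes. Day 11 comes after day 5 in June — this is a date comparison, not a decimal one (the decimal 6.11 would be smaller than 6.5).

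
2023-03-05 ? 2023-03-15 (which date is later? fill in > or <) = <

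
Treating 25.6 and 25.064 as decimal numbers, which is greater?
25.6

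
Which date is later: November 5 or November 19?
November 19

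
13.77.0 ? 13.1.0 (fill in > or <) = >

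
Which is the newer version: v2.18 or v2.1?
v2.18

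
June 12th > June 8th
True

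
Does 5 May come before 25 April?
No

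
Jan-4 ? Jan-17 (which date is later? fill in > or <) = <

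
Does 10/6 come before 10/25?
Yes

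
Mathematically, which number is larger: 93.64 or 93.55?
93.64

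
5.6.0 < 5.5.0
False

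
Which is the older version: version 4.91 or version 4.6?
version 4.6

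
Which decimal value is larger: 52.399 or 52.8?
52.8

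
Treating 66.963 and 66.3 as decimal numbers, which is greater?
66.963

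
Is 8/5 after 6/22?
Yes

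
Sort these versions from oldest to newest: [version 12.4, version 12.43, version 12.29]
[version 12.4, version 12.29, version 12.43]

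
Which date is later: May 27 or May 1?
May 27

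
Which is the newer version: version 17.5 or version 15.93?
version 17.5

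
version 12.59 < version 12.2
False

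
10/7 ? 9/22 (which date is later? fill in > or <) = >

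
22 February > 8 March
False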